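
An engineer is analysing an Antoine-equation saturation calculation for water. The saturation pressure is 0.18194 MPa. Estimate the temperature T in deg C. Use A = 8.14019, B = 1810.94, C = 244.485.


T = B / (A - log10(P_sat * 760 / 0.101325)) - C
T = 1810.94 / (8.14019 - log10(0.18194 * 760 / 0.101325)) - 244.485
T = 117.33 deg C


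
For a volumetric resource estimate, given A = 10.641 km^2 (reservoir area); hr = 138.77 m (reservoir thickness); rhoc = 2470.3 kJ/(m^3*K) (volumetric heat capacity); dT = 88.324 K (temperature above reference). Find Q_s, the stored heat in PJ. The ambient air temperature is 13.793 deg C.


Step 1: Vr = A*1e6*hr = 10.641*1e6*138.77 = 1.476652e+09 m^3
Step 2: Q_s = Vr*rhoc*dT/1e12 = 1.476652e+09*2470.3*88.324/1e12 = 322.19 PJ
Q_s = 322.19 PJ


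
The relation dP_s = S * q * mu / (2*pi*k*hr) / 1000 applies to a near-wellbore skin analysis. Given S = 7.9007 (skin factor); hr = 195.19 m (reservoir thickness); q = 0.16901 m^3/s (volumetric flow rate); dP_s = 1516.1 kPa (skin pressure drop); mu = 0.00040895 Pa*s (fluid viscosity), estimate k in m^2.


k = S*q*mu / (2*pi*dP_s*1000*hr)
k = 7.9007*0.16901*0.00040895 / (2*pi*1516.1*1000*195.19)
k = 2.9369e-13 m^2


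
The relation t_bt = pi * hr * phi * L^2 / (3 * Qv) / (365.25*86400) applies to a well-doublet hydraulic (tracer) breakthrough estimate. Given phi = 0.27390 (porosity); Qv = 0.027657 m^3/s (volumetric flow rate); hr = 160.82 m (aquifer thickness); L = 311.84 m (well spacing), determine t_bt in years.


t_bt = pi * hr * phi * L^2 / (3 * Qv) / (365.25*86400)
t_bt = pi * 160.82 * 0.27390 * 311.84^2 / (3 * 0.027657) / (365.25*86400)
t_bt = 5.1394 years


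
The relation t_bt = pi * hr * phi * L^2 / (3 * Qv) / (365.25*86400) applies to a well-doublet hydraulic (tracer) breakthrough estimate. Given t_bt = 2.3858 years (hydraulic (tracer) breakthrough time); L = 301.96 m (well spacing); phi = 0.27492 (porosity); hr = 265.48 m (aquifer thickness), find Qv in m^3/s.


Qv = pi*hr*phi*L^2 / (3*t_bt*365.25*86400)
Qv = pi*265.48*0.27492*301.96^2 / (3*2.3858*365.25*86400)
Qv = 0.092561 m^3/s


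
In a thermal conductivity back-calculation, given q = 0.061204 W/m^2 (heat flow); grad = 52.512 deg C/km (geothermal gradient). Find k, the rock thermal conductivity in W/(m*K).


k = q / (grad / 1000)
k = 0.061204 / (52.512 / 1000)
k = 1.1655 W/(m*K)


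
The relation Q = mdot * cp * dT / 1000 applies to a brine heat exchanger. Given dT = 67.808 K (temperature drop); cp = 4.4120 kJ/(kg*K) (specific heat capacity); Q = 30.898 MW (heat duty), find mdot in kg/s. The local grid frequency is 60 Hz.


mdot = Q * 1000 / (cp * dT)
mdot = 30.898 * 1000 / (4.4120 * 67.808)
mdot = 103.28 kg/s


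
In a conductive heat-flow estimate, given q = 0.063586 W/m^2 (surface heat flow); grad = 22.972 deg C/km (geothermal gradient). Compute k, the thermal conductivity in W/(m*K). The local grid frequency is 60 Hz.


k = q * 1000 / grad
k = 0.063586 * 1000 / 22.972
k = 2.7680 W/(m*K)


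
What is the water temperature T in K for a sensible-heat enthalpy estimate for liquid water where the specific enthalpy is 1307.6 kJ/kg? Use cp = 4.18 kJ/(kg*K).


T = h / cp
T = 1307.6 / 4.18
T = 312.8230 deg C
Convert to K: 312.8230 + 273.15 = 585.97 K
T = 585.97 K


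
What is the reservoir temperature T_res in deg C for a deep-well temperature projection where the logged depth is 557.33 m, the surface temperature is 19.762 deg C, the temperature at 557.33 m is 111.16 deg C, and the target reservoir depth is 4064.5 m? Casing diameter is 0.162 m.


Step 1: grad = (T_d1 - T_surf)/d1 * 1000 = (111.16 - 19.762)/557.33 * 1000 = 163.9926 deg C/km
Step 2: T_res = T_surf + grad*d2/1000 = 19.762 + 163.9926*4064.5/1000 = 686.31 deg C
T_res = 686.31 deg C


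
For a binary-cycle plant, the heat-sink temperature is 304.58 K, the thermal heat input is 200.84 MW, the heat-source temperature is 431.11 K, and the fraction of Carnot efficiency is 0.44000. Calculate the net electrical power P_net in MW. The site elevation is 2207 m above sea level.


Step 1: eta = (1 - Tc/Th)*f = (1 - 304.58/431.11)*0.44 = 0.1291392
Step 2: P_net = eta * Q_in = 0.1291392 * 200.84 = 25.936 MW
P_net = 25.936 MW


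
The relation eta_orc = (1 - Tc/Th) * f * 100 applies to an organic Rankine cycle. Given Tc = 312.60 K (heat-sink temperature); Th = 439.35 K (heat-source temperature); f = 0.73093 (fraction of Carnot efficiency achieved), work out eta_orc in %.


eta_orc = (1 - Tc/Th) * f * 100
eta_orc = (1 - 312.60/439.35) * 0.73093 * 100
eta_orc = 21.087 %


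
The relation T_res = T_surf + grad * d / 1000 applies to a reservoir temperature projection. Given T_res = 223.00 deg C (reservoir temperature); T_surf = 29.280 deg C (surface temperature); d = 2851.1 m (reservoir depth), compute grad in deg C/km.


grad = (T_res - T_surf) / d * 1000
grad = (223.00 - 29.280) / 2851.1 * 1000
grad = 67.946 deg C/km


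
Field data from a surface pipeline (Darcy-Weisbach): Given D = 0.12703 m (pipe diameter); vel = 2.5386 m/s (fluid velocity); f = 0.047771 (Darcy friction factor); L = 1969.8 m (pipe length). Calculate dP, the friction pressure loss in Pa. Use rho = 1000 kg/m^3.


dP = f * (L/D) * (rho*vel^2/2) / 1000
dP = 0.047771 * (1969.8/0.12703) * (1000*2.5386^2/2) / 1000
dP = 2386.925 kPa
Convert: 2386.925 kPa * 1000.0 = 2.3869e+06 Pa
dP = 2.3869e+06 Pa


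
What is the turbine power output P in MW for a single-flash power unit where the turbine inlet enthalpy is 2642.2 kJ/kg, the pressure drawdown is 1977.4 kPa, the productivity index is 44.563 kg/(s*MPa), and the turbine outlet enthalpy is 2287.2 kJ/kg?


Step 1: mdot = PI * dP / 1000 = 44.563 * 1977.4 / 1000 = 88.11888 kg/s
Step 2: P = mdot*(h_in - h_out)/1000 = 88.11888*(2642.2 - 2287.2)/1000 = 31.282 MW
P = 31.282 MW


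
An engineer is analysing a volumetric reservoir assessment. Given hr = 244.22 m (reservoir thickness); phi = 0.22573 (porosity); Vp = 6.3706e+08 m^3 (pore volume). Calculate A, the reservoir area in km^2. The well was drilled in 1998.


A = Vp / (1e6 * hr * phi)
A = 6.3706e+08 / (1e6 * 244.22 * 0.22573)
A = 11.556 km^2


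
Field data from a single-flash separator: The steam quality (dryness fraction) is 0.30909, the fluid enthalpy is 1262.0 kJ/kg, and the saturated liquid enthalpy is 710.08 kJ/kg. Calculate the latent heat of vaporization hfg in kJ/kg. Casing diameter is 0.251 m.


hfg = (h - hf) / x
hfg = (1262.0 - 710.08) / 0.30909
hfg = 1785.6 kJ/kg


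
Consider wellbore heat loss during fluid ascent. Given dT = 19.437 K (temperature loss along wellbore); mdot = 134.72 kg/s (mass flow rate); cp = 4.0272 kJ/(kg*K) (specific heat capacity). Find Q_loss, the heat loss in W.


Q_loss = mdot * cp * dT
Q_loss = 134.72 * 4.0272 * 19.437
Q_loss = 10545.44 kW
Convert: 10545.44 kW * 1000.0 = 1.0545e+07 W
Q_loss = 1.0545e+07 W


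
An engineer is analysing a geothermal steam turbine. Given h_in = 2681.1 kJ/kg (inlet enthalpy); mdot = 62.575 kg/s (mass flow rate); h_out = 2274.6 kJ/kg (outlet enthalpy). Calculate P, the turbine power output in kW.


P = mdot * (h_in - h_out) / 1000
P = 62.575 * (2681.1 - 2274.6) / 1000
P = 25.43674 MW
Convert: 25.43674 MW * 1000.0 = 25437 kW
P = 25437 kW


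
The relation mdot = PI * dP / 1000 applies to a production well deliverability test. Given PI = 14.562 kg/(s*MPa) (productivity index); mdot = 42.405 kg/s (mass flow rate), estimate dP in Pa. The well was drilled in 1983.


dP = mdot * 1000 / PI
dP = 42.405 * 1000 / 14.562
dP = 2912.031 kPa
Convert: 2912.031 kPa * 1000.0 = 2.9120e+06 Pa
dP = 2.9120e+06 Pa


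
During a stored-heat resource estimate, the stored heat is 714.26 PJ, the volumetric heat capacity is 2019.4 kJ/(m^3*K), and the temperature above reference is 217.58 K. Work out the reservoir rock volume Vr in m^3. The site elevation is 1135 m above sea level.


Vr = Q_s * 1e12 / (rhoc * dT)
Vr = 714.26 * 1e12 / (2019.4 * 217.58)
Vr = 1.6256e+09 m^3


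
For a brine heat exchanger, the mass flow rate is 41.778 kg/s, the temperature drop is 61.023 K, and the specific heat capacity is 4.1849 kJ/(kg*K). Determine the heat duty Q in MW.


Q = mdot * cp * dT / 1000
Q = 41.778 * 4.1849 * 61.023 / 1000
Q = 10.669 MW


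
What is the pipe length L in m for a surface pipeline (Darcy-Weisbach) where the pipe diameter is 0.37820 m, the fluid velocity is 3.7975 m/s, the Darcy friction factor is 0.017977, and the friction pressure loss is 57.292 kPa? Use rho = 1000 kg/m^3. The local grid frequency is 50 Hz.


L = dP*1000*D / (f*rho*vel^2/2)
L = 57.292*1000*0.37820 / (0.017977*1000*3.7975^2/2)
L = 167.16 m


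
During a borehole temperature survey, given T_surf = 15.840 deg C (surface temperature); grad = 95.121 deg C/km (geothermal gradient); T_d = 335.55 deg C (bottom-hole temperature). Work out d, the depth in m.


d = (T_d - T_surf) / grad * 1000
d = (335.55 - 15.840) / 95.121 * 1000
d = 3361.1 m


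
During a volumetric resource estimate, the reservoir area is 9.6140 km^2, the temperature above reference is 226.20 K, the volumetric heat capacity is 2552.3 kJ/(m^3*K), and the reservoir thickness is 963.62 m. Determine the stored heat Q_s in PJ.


Step 1: Vr = A*1e6*hr = 9.614*1e6*963.62 = 9.264243e+09 m^3
Step 2: Q_s = Vr*rhoc*dT/1e12 = 9.264243e+09*2552.3*226.2/1e12 = 5348.5 PJ
Q_s = 5348.5 PJ


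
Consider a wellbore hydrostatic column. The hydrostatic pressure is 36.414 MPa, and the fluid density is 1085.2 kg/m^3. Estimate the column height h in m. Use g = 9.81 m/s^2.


h = P * 1e6 / (g * rho)
h = 36.414 * 1e6 / (9.81 * 1085.2)
h = 3420.5 m


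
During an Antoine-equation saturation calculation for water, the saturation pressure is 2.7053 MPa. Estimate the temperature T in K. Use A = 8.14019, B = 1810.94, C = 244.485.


T = B / (A - log10(P_sat * 760 / 0.101325)) - C
T = 1810.94 / (8.14019 - log10(2.7053 * 760 / 0.101325)) - 244.485
T = 227.9903 deg C
Convert to K: 227.9903 + 273.15 = 501.14 K
T = 501.14 K


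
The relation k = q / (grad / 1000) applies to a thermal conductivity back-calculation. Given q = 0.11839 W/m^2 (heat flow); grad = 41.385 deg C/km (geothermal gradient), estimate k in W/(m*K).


k = q / (grad / 1000)
k = 0.11839 / (41.385 / 1000)
k = 2.8607 W/(m*K)


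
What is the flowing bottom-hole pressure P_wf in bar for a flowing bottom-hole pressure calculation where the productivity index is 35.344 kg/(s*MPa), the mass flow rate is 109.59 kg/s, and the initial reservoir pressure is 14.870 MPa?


P_wf = P_i - mdot / PI
P_wf = 14.870 - 109.59 / 35.344
P_wf = 11.76933 MPa
Convert: 11.76933 MPa * 10.0 = 117.69 bar
P_wf = 117.69 bar


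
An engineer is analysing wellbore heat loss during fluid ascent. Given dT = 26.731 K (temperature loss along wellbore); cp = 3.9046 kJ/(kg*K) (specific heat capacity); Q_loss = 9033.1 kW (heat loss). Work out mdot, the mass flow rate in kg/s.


mdot = Q_loss / (cp * dT)
mdot = 9033.1 / (3.9046 * 26.731)
mdot = 86.546 kg/s


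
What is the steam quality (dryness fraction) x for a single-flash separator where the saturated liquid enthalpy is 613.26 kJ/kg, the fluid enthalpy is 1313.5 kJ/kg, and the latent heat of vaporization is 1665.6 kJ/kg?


x = (h - hf) / hfg
x = (1313.5 - 613.26) / 1665.6
x = 0.42041


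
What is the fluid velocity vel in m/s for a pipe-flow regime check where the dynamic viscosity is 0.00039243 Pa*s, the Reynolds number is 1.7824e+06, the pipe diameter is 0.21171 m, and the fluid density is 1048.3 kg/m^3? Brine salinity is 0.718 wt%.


vel = Re * mu / (rho * D)
vel = 1.7824e+06 * 0.00039243 / (1048.3 * 0.21171)
vel = 3.1517 m/s


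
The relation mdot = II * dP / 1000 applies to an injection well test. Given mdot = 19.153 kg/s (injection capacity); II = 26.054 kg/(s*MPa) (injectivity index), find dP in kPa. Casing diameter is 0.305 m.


dP = mdot * 1000 / II
dP = 19.153 * 1000 / 26.054
dP = 735.13 kPa


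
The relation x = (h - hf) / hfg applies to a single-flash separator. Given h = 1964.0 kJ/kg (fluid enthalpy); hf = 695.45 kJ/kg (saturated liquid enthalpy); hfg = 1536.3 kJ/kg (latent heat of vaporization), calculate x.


x = (h - hf) / hfg
x = (1964.0 - 695.45) / 1536.3
x = 0.82572


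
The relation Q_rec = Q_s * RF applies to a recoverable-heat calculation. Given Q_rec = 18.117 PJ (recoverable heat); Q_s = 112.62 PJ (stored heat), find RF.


RF = Q_rec / Q_s
RF = 18.117 / 112.62
RF = 0.16087


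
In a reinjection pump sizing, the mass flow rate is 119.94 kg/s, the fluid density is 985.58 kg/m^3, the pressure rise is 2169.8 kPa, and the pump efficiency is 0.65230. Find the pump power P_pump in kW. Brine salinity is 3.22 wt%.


P_pump = mdot * dP / (rho * eta)
P_pump = 119.94 * 2169.8 / (985.58 * 0.65230)
P_pump = 404.80 kW


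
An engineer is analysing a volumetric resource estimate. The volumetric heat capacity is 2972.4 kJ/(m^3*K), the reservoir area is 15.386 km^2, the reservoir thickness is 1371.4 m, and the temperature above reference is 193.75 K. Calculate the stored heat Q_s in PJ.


Step 1: Vr = A*1e6*hr = 15.386*1e6*1371.4 = 2.110036e+10 m^3
Step 2: Q_s = Vr*rhoc*dT/1e12 = 2.110036e+10*2972.4*193.75/1e12 = 12152 PJ
Q_s = 12152 PJ


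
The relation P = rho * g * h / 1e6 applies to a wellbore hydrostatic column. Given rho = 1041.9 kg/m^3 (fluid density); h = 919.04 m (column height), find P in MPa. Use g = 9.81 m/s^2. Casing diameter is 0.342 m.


P = rho * g * h / 1e6
P = 1041.9 * 9.81 * 919.04 / 1e6
P = 9.3935 MPa


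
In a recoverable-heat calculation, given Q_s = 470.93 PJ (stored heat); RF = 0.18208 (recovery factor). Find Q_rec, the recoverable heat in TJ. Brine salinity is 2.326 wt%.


Q_rec = Q_s * RF
Q_rec = 470.93 * 0.18208
Q_rec = 85.74693 PJ
Convert: 85.74693 PJ * 1000.0 = 85747 TJ
Q_rec = 85747 TJ


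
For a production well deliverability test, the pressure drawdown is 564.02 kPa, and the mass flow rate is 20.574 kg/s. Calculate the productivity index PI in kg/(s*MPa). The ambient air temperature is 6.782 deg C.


PI = mdot * 1000 / dP
PI = 20.574 * 1000 / 564.02
PI = 36.477 kg/(s*MPa)


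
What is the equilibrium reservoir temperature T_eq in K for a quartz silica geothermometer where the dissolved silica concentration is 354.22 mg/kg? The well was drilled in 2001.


T_eq = 1309 / (5.19 - log10(SiO2)) - 273.15
T_eq = 1309 / (5.19 - log10(354.22)) - 273.15
T_eq = 222.5468 deg C
Convert to K: 222.5468 + 273.15 = 495.70 K
T_eq = 495.70 K


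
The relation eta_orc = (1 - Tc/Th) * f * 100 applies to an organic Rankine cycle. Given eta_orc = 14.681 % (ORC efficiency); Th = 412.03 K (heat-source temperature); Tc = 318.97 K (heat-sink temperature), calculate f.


f = (eta_orc/100) / (1 - Tc/Th)
f = (14.681/100) / (1 - 318.97/412.03)
f = 0.65001


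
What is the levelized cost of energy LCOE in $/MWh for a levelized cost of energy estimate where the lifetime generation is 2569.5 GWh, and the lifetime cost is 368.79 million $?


LCOE = C_tot / E_tot * 100
LCOE = 368.79 / 2569.5 * 100
LCOE = 14.35260 cents/kWh
Convert: 14.35260 cents/kWh * 10.0 = 143.53 $/MWh
LCOE = 143.53 $/MWh


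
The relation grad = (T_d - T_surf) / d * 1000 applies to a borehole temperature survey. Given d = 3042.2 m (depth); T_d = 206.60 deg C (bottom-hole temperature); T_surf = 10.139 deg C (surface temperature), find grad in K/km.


grad = (T_d - T_surf) / d * 1000
grad = (206.60 - 10.139) / 3042.2 * 1000
grad = 64.57859 deg C/km
Convert: 64.57859 deg C/km * 1.0 = 64.579 K/km
grad = 64.579 K/km


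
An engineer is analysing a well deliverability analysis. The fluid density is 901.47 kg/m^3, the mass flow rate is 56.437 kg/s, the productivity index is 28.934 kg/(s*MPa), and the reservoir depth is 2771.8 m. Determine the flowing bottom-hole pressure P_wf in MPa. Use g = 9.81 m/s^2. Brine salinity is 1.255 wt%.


Step 1: P_i = rho*g*h/1e6 = 901.47*9.81*2771.8/1e6 = 24.51219 MPa
Step 2: P_wf = P_i - mdot/PI = 24.51219 - 56.437/28.934 = 22.562 MPa
P_wf = 22.562 MPa


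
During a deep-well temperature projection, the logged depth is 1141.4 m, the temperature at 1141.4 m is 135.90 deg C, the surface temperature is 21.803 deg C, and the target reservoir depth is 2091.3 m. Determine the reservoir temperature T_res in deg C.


Step 1: grad = (T_d1 - T_surf)/d1 * 1000 = (135.9 - 21.803)/1141.4 * 1000 = 99.96233 deg C/km
Step 2: T_res = T_surf + grad*d2/1000 = 21.803 + 99.96233*2091.3/1000 = 230.85 deg C
T_res = 230.85 deg C


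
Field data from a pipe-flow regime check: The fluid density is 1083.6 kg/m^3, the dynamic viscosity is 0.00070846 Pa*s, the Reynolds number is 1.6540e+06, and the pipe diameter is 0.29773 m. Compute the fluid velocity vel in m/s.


vel = Re * mu / (rho * D)
vel = 1.6540e+06 * 0.00070846 / (1083.6 * 0.29773)
vel = 3.6321 m/s


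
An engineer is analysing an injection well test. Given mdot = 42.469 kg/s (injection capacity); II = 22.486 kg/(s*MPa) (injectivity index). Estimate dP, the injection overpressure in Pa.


dP = mdot * 1000 / II
dP = 42.469 * 1000 / 22.486
dP = 1888.686 kPa
Convert: 1888.686 kPa * 1000.0 = 1.8887e+06 Pa
dP = 1.8887e+06 Pa


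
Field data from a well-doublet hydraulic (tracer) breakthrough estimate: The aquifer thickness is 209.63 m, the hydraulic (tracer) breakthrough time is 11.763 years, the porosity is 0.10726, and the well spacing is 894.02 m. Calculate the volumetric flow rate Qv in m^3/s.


Qv = pi*hr*phi*L^2 / (3*t_bt*365.25*86400)
Qv = pi*209.63*0.10726*894.02^2 / (3*11.763*365.25*86400)
Qv = 0.050698 m^3/s


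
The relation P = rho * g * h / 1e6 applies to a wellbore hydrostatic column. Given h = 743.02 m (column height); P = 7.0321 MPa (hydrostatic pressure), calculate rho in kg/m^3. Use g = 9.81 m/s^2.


rho = P * 1e6 / (g * h)
rho = 7.0321 * 1e6 / (9.81 * 743.02)
rho = 964.75 kg/m^3


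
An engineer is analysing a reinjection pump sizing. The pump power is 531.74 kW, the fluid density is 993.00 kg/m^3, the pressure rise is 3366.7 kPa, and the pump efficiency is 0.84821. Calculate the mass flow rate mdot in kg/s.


mdot = P_pump * rho * eta / dP
mdot = 531.74 * 993.00 * 0.84821 / 3366.7
mdot = 133.03 kg/s


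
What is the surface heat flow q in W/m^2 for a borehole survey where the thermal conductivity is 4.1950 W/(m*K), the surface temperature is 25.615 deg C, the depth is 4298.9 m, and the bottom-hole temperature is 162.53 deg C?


Step 1: grad = (T_d - T_surf)/d * 1000 = (162.53 - 25.615)/4298.9 * 1000 = 31.84885 deg C/km
Step 2: q = k * grad / 1000 = 4.195 * 31.84885 / 1000 = 0.13361 W/m^2
q = 0.13361 W/m^2


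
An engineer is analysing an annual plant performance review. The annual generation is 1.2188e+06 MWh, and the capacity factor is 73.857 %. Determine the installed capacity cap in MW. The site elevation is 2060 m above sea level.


cap = E_a / (CF/100 * 8760)
cap = 1.2188e+06 / (73.857/100 * 8760)
cap = 188.38 MW


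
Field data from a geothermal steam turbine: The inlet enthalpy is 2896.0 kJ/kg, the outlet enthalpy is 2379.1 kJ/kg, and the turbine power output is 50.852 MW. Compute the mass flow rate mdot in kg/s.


mdot = P * 1000 / (h_in - h_out)
mdot = 50.852 * 1000 / (2896.0 - 2379.1)
mdot = 98.379 kg/s


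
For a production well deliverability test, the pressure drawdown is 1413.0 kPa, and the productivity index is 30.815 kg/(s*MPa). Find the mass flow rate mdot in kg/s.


mdot = PI * dP / 1000
mdot = 30.815 * 1413.0 / 1000
mdot = 43.542 kg/s


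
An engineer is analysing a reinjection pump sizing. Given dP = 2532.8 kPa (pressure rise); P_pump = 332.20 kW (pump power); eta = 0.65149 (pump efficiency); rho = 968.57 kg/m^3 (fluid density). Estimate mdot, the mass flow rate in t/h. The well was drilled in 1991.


mdot = P_pump * rho * eta / dP
mdot = 332.20 * 968.57 * 0.65149 / 2532.8
mdot = 82.76324 kg/s
Convert: 82.76324 kg/s * 3.6 = 297.95 t/h
mdot = 297.95 t/h


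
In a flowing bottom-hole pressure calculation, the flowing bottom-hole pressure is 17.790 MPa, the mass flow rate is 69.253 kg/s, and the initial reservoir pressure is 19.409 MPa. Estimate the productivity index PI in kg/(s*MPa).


PI = mdot / (P_i - P_wf)
PI = 69.253 / (19.409 - 17.790)
PI = 42.775 kg/(s*MPa)


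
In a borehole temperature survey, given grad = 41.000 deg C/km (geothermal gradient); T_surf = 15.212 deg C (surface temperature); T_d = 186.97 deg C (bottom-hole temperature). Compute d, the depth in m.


d = (T_d - T_surf) / grad * 1000
d = (186.97 - 15.212) / 41.000 * 1000
d = 4189.2 m


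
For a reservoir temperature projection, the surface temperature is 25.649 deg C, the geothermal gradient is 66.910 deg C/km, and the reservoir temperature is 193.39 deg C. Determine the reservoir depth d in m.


d = (T_res - T_surf) / grad * 1000
d = (193.39 - 25.649) / 66.910 * 1000
d = 2507.0 m


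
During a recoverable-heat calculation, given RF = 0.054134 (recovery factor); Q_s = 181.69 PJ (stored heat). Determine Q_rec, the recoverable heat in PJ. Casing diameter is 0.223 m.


Q_rec = Q_s * RF
Q_rec = 181.69 * 0.054134
Q_rec = 9.8356 PJ


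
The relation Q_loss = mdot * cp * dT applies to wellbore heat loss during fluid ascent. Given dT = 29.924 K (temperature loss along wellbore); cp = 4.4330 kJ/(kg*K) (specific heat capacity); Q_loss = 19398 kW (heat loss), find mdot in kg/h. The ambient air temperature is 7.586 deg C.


mdot = Q_loss / (cp * dT)
mdot = 19398 / (4.4330 * 29.924)
mdot = 146.2310 kg/s
Convert: 146.2310 kg/s * 3600.0 = 5.2643e+05 kg/h
mdot = 5.2643e+05 kg/h


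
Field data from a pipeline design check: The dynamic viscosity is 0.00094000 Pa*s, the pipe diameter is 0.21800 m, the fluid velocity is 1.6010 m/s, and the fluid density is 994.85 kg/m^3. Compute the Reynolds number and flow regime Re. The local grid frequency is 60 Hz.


Step 1: Re = rho*vel*D/mu = 994.85*1.601*0.218/0.00094 = 3.6938e+05
Step 2: Re = 3.6938e+05 > 4000, so flow is turbulent.
Re = 3.6938e+05 (turbulent)


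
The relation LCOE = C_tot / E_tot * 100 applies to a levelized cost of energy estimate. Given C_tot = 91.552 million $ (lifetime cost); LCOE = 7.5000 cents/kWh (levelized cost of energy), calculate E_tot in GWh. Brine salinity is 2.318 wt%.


E_tot = C_tot / LCOE * 100
E_tot = 91.552 / 7.5000 * 100
E_tot = 1220.7 GWh


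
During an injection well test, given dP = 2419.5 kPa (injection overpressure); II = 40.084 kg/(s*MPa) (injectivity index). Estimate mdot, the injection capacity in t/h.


mdot = II * dP / 1000
mdot = 40.084 * 2419.5 / 1000
mdot = 96.98324 kg/s
Convert: 96.98324 kg/s * 3.6 = 349.14 t/h
mdot = 349.14 t/h


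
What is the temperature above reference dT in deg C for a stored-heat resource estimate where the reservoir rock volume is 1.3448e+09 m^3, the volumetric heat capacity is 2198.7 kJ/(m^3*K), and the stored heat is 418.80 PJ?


dT = Q_s * 1e12 / (Vr * rhoc)
dT = 418.80 * 1e12 / (1.3448e+09 * 2198.7)
dT = 141.6390 K
Convert (temperature difference, 1 K = 1 deg C): 141.6390 K = 141.6390 deg C
dT = 141.64 deg C


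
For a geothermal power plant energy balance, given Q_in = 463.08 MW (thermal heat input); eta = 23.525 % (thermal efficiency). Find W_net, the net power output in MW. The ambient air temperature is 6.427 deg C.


W_net = eta / 100 * Q_in
W_net = 23.525 / 100 * 463.08
W_net = 108.94 MW


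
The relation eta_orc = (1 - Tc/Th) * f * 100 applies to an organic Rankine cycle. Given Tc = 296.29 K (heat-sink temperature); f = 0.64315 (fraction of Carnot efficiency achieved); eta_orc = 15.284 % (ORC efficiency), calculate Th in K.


Th = Tc / (1 - (eta_orc/100)/f)
Th = 296.29 / (1 - (15.284/100)/0.64315)
Th = 388.65 K


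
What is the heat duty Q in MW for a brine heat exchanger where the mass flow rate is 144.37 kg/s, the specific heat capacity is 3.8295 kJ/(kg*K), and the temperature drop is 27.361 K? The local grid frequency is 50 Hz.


Q = mdot * cp * dT / 1000
Q = 144.37 * 3.8295 * 27.361 / 1000
Q = 15.127 MW


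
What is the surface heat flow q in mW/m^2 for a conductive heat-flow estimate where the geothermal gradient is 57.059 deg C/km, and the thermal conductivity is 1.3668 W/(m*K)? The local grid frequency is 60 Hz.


q = k * grad / 1000
q = 1.3668 * 57.059 / 1000
q = 0.07798824 W/m^2
Convert: 0.07798824 W/m^2 * 1000.0 = 77.988 mW/m^2
q = 77.988 mW/m^2


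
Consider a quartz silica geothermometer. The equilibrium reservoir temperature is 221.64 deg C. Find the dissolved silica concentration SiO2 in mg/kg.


SiO2 = 10^(5.19 - 1309/(T_eq + 273.15))
SiO2 = 10^(5.19 - 1309/(221.64 + 273.15))
SiO2 = 350.29 mg/kg


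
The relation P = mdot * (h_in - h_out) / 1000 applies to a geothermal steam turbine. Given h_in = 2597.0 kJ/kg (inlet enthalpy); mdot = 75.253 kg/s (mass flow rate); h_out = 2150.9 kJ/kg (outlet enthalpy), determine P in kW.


P = mdot * (h_in - h_out) / 1000
P = 75.253 * (2597.0 - 2150.9) / 1000
P = 33.57036 MW
Convert: 33.57036 MW * 1000.0 = 33570 kW
P = 33570 kW


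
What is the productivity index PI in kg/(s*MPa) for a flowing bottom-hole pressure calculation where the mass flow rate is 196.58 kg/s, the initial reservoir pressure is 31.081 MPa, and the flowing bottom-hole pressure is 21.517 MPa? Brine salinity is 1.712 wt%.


PI = mdot / (P_i - P_wf)
PI = 196.58 / (31.081 - 21.517)
PI = 20.554 kg/(s*MPa)


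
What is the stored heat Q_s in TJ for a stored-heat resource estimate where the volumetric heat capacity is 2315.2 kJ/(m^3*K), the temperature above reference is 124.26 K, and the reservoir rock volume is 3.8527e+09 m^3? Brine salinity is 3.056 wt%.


Q_s = Vr * rhoc * dT / 1e12
Q_s = 3.8527e+09 * 2315.2 * 124.26 / 1e12
Q_s = 1108.371 PJ
Convert: 1108.371 PJ * 1000.0 = 1.1084e+06 TJ
Q_s = 1.1084e+06 TJ


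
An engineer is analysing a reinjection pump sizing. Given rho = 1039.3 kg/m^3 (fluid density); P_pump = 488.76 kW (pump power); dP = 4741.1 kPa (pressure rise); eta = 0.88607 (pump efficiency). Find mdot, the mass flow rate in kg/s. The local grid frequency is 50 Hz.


mdot = P_pump * rho * eta / dP
mdot = 488.76 * 1039.3 * 0.88607 / 4741.1
mdot = 94.935 kg/s


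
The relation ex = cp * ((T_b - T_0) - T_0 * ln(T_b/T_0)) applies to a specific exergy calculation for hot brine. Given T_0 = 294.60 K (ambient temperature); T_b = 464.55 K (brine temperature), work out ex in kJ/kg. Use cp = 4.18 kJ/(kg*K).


ex = cp * ((T_b - T_0) - T_0 * ln(T_b/T_0))
ex = 4.18 * ((464.55 - 294.60) - 294.60 * ln(464.55/294.60))
ex = 149.54 kJ/kg


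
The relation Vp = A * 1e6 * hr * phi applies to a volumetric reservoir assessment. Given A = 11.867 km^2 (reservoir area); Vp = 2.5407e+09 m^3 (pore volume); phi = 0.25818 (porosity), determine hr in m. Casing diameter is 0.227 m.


hr = Vp / (A * 1e6 * phi)
hr = 2.5407e+09 / (11.867 * 1e6 * 0.25818)
hr = 829.26 m


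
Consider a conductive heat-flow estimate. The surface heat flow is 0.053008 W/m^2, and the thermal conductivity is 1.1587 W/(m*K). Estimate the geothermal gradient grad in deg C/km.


grad = q * 1000 / k
grad = 0.053008 * 1000 / 1.1587
grad = 45.748 deg C/km


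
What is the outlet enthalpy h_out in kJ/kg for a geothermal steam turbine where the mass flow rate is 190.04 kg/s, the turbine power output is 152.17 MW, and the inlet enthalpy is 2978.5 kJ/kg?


h_out = h_in - P * 1000 / mdot
h_out = 2978.5 - 152.17 * 1000 / 190.04
h_out = 2177.8 kJ/kg


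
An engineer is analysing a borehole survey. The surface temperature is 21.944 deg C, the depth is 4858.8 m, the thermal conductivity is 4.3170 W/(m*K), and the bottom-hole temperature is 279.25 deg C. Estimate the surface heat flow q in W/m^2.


Step 1: grad = (T_d - T_surf)/d * 1000 = (279.25 - 21.944)/4858.8 * 1000 = 52.95670 deg C/km
Step 2: q = k * grad / 1000 = 4.317 * 52.95670 / 1000 = 0.22861 W/m^2
q = 0.22861 W/m^2


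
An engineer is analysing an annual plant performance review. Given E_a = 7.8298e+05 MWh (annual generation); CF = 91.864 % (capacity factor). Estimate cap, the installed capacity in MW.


cap = E_a / (CF/100 * 8760)
cap = 7.8298e+05 / (91.864/100 * 8760)
cap = 97.297 MW


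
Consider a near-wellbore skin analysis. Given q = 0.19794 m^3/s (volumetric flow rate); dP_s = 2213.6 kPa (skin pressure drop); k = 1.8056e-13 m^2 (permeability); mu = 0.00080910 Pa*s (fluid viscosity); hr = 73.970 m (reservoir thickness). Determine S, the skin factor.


S = dP_s * 1000 * 2*pi*k*hr / (q*mu)
S = 2213.6 * 1000 * 2*pi*1.8056e-13*73.970 / (0.19794*0.00080910)
S = 1.1599


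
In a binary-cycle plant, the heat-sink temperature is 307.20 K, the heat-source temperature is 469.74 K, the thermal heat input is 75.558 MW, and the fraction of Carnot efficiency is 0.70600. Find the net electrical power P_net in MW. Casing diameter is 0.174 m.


Step 1: eta = (1 - Tc/Th)*f = (1 - 307.2/469.74)*0.706 = 0.2442910
Step 2: P_net = eta * Q_in = 0.2442910 * 75.558 = 18.458 MW
P_net = 18.458 MW


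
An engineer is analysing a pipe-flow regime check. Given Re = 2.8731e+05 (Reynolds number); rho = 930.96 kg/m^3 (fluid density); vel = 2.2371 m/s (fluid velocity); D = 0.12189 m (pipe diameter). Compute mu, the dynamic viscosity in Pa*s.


mu = rho * vel * D / Re
mu = 930.96 * 2.2371 * 0.12189 / 2.8731e+05
mu = 0.00088356 Pa*s


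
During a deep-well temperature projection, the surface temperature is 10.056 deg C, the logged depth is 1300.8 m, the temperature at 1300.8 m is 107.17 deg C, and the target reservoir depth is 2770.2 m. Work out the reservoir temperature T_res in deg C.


Step 1: grad = (T_d1 - T_surf)/d1 * 1000 = (107.17 - 10.056)/1300.8 * 1000 = 74.65713 deg C/km
Step 2: T_res = T_surf + grad*d2/1000 = 10.056 + 74.65713*2770.2/1000 = 216.87 deg C
T_res = 216.87 deg C


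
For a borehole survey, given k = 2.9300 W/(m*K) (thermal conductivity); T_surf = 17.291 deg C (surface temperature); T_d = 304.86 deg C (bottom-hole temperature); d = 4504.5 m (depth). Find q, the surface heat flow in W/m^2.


Step 1: grad = (T_d - T_surf)/d * 1000 = (304.86 - 17.291)/4504.5 * 1000 = 63.84038 deg C/km
Step 2: q = k * grad / 1000 = 2.93 * 63.84038 / 1000 = 0.18705 W/m^2
q = 0.18705 W/m^2


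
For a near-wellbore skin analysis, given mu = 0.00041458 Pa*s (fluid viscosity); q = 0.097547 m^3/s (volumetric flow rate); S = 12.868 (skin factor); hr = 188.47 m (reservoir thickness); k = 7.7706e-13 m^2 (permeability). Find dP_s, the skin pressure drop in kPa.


dP_s = S * q * mu / (2*pi*k*hr) / 1000
dP_s = 12.868 * 0.097547 * 0.00041458 / (2*pi*7.7706e-13*188.47) / 1000
dP_s = 565.53 kPa


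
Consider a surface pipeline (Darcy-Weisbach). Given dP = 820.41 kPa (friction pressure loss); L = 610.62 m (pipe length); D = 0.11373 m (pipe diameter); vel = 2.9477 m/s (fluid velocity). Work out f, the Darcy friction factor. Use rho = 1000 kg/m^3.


f = dP*1000 / ((L/D)*(rho*vel^2/2))
f = 820.41*1000 / ((610.62/0.11373)*(1000*2.9477^2/2))
f = 0.035172


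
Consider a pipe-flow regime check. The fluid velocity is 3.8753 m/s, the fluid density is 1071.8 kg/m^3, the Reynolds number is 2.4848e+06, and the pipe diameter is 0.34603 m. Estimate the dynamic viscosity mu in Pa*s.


mu = rho * vel * D / Re
mu = 1071.8 * 3.8753 * 0.34603 / 2.4848e+06
mu = 0.00057842 Pa*s


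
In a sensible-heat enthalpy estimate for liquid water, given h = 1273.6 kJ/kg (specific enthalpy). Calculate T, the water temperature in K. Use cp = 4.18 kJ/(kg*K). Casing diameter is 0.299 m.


T = h / cp
T = 1273.6 / 4.18
T = 304.6890 deg C
Convert to K: 304.6890 + 273.15 = 577.84 K
T = 577.84 K


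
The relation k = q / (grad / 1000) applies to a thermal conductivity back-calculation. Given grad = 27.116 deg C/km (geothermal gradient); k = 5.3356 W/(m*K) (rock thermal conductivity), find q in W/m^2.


q = k * grad / 1000
q = 5.3356 * 27.116 / 1000
q = 0.14468 W/m^2


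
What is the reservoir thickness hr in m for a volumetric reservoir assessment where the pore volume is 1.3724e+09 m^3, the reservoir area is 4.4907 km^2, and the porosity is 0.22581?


hr = Vp / (A * 1e6 * phi)
hr = 1.3724e+09 / (4.4907 * 1e6 * 0.22581)
hr = 1353.4 m


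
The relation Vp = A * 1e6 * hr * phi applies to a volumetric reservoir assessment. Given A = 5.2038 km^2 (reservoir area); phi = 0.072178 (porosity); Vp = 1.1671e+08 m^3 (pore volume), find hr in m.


hr = Vp / (A * 1e6 * phi)
hr = 1.1671e+08 / (5.2038 * 1e6 * 0.072178)
hr = 310.73 m


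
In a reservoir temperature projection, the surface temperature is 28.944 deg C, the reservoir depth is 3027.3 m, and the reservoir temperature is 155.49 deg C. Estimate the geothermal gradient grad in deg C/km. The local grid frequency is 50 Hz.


grad = (T_res - T_surf) / d * 1000
grad = (155.49 - 28.944) / 3027.3 * 1000
grad = 41.802 deg C/km


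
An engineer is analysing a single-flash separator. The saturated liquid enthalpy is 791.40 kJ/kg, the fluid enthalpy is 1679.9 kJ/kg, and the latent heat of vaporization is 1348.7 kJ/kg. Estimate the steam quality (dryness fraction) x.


x = (h - hf) / hfg
x = (1679.9 - 791.40) / 1348.7
x = 0.65878


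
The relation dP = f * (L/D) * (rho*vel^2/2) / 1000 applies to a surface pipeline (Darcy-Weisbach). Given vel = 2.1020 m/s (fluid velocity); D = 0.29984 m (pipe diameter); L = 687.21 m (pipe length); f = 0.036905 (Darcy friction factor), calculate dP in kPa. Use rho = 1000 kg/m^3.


dP = f * (L/D) * (rho*vel^2/2) / 1000
dP = 0.036905 * (687.21/0.29984) * (1000*2.1020^2/2) / 1000
dP = 186.86 kPa


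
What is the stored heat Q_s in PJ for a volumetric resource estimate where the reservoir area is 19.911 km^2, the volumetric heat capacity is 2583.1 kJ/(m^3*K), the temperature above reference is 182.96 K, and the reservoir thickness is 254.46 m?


Step 1: Vr = A*1e6*hr = 19.911*1e6*254.46 = 5.066553e+09 m^3
Step 2: Q_s = Vr*rhoc*dT/1e12 = 5.066553e+09*2583.1*182.96/1e12 = 2394.5 PJ
Q_s = 2394.5 PJ


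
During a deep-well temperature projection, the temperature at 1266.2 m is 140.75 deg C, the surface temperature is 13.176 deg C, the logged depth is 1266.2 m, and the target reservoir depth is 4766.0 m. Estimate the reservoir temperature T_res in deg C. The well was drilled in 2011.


Step 1: grad = (T_d1 - T_surf)/d1 * 1000 = (140.75 - 13.176)/1266.2 * 1000 = 100.7534 deg C/km
Step 2: T_res = T_surf + grad*d2/1000 = 13.176 + 100.7534*4766.0/1000 = 493.37 deg C
T_res = 493.37 deg C


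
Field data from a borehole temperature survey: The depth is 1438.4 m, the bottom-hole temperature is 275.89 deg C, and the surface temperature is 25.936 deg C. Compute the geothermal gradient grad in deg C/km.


grad = (T_d - T_surf) / d * 1000
grad = (275.89 - 25.936) / 1438.4 * 1000
grad = 173.77 deg C/km


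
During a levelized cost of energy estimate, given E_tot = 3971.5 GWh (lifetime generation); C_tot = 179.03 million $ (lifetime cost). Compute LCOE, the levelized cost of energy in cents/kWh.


LCOE = C_tot / E_tot * 100
LCOE = 179.03 / 3971.5 * 100
LCOE = 4.5079 cents/kWh


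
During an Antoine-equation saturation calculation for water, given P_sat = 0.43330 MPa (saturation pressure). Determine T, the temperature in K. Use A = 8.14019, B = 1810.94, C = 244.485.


T = B / (A - log10(P_sat * 760 / 0.101325)) - C
T = 1810.94 / (8.14019 - log10(0.43330 * 760 / 0.101325)) - 244.485
T = 146.7900 deg C
Convert to K: 146.7900 + 273.15 = 419.94 K
T = 419.94 K


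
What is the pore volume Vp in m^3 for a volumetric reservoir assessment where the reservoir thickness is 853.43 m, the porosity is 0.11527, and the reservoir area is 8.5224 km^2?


Vp = A * 1e6 * hr * phi
Vp = 8.5224 * 1e6 * 853.43 * 0.11527
Vp = 8.3839e+08 m^3


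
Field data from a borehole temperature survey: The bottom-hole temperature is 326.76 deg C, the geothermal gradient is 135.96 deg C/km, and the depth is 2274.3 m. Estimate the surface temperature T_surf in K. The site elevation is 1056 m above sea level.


T_surf = T_d - grad * d / 1000
T_surf = 326.76 - 135.96 * 2274.3 / 1000
T_surf = 17.54617 deg C
Convert to K: 17.54617 + 273.15 = 290.70 K
T_surf = 290.70 K


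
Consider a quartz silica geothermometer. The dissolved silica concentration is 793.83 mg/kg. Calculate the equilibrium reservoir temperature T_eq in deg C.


T_eq = 1309 / (5.19 - log10(SiO2)) - 273.15
T_eq = 1309 / (5.19 - log10(793.83)) - 273.15
T_eq = 298.40 deg C


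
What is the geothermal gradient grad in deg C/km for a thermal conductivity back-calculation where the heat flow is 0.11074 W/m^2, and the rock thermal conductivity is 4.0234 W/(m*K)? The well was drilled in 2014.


grad = q / k * 1000
grad = 0.11074 / 4.0234 * 1000
grad = 27.524 deg C/km


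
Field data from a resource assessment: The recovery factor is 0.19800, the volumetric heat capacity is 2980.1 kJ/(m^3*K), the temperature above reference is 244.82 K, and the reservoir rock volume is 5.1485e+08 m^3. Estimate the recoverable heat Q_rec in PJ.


Step 1: Q_s = Vr*rhoc*dT/1e12 = 5.1485e+08*2980.1*244.82/1e12 = 375.6284 PJ
Step 2: Q_rec = Q_s * RF = 375.6284 * 0.198 = 74.374 PJ
Q_rec = 74.374 PJ


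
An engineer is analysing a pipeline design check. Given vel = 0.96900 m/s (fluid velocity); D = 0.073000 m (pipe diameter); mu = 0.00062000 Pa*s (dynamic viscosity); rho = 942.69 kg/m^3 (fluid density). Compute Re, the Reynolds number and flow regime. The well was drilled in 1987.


Step 1: Re = rho*vel*D/mu = 942.69*0.969*0.073/0.00062 = 1.0755e+05
Step 2: Re = 1.0755e+05 > 4000, so flow is turbulent.
Re = 1.0755e+05 (turbulent)


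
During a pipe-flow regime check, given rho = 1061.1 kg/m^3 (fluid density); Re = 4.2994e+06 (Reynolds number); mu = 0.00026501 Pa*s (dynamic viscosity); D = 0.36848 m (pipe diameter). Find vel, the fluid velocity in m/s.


vel = Re * mu / (rho * D)
vel = 4.2994e+06 * 0.00026501 / (1061.1 * 0.36848)
vel = 2.9141 m/s


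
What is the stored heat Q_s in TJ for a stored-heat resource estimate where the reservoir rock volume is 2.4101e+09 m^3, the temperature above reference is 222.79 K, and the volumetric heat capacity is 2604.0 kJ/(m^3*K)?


Q_s = Vr * rhoc * dT / 1e12
Q_s = 2.4101e+09 * 2604.0 * 222.79 / 1e12
Q_s = 1398.208 PJ
Convert: 1398.208 PJ * 1000.0 = 1.3982e+06 TJ
Q_s = 1.3982e+06 TJ


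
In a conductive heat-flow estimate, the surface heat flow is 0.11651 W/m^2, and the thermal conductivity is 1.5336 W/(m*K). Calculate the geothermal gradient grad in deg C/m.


grad = q * 1000 / k
grad = 0.11651 * 1000 / 1.5336
grad = 75.97157 deg C/km
Convert: 75.97157 deg C/km * 0.001 = 0.075972 deg C/m
grad = 0.075972 deg C/m


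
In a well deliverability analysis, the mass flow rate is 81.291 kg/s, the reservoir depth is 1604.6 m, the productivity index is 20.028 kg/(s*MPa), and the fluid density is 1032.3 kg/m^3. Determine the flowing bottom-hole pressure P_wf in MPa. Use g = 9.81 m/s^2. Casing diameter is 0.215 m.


Step 1: P_i = rho*g*h/1e6 = 1032.3*9.81*1604.6/1e6 = 16.24956 MPa
Step 2: P_wf = P_i - mdot/PI = 16.24956 - 81.291/20.028 = 12.191 MPa
P_wf = 12.191 MPa


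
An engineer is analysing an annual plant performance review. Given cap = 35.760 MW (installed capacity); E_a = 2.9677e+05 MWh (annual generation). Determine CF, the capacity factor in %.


CF = E_a / (cap * 8760) * 100
CF = 2.9677e+05 / (35.760 * 8760) * 100
CF = 94.737 %


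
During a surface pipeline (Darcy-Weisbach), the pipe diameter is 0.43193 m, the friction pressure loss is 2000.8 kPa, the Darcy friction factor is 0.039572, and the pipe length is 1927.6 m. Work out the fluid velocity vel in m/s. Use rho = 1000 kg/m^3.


vel = sqrt(dP*1000*2*D / (f*L*rho))
vel = sqrt(2000.8*1000*2*0.43193 / (0.039572*1927.6*1000))
vel = 4.7602 m/s


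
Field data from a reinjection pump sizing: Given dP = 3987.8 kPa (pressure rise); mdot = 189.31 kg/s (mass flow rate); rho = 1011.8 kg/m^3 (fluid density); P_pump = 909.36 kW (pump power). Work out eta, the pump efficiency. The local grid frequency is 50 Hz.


eta = mdot * dP / (rho * P_pump)
eta = 189.31 * 3987.8 / (1011.8 * 909.36)
eta = 0.82050
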